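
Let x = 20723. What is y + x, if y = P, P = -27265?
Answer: -6542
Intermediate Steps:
y = -27265
y + x = -27265 + 20723 = -6542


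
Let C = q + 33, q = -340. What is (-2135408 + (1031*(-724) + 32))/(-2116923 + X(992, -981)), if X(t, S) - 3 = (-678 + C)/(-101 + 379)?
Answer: 160229192/117700949 ≈ 1.3613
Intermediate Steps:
C = -307 (C = -340 + 33 = -307)
X(t, S) = -151/278 (X(t, S) = 3 + (-678 - 307)/(-101 + 379) = 3 - 985/278 = -151/278)
(-2135408 + (1031*(-724) + 32))/(-2116923 + X(992, -981)) = (-2135408 + (1031*(-724) + 32))/(-2116923 - 151/278) = (-2135408 + (-746444 + 32))/(-588504745/278) = (-2135408 - 746412)*(-278/588504745) = -2881820*(-278/588504745) = 160229192/117700949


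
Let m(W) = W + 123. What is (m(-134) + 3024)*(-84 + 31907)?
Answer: 95882699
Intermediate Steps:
m(W) = 123 + W
(m(-134) + 3024)*(-84 + 31907) = ((123 - 134) + 3024)*(-84 + 31907) = (-11 + 3024)*31823 = 3013*31823 = 95882699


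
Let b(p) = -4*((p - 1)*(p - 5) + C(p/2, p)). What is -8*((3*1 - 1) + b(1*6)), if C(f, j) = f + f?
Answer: 336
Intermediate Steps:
C(f, j) = 2*f
b(p) = -4*p - 4*(-1 + p)*(-5 + p) (b(p) = -4*((p - 1)*(p - 5) + 2*(p/2)) = -4*((-1 + p)*(-5 + p) + 2*(p*(½))) = -4*((-1 + p)*(-5 + p) + 2*(p/2)) = -4*((-1 + p)*(-5 + p) + p) = -4*(p + (-1 + p)*(-5 + p)) = -4*p - 4*(-1 + p)*(-5 + p))
-8*((3*1 - 1) + b(1*6)) = -8*((3*1 - 1) + (-20 - 4*(1*6)² + 20*(1*6))) = -8*((3 - 1) + (-20 - 4*6² + 20*6)) = -8*(2 + (-20 - 4*36 + 120)) = -8*(2 + (-20 - 144 + 120)) = -8*(2 - 44) = -8*(-42) = 336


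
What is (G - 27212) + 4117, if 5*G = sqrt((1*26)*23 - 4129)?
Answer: -23095 + I*sqrt(3531)/5 ≈ -23095.0 + 11.884*I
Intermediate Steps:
G = I*sqrt(3531)/5 (G = sqrt((1*26)*23 - 4129)/5 = sqrt(26*23 - 4129)/5 = sqrt(598 - 4129)/5 = sqrt(-3531)/5 = (I*sqrt(3531))/5 = I*sqrt(3531)/5 ≈ 11.884*I)
(G - 27212) + 4117 = (I*sqrt(3531)/5 - 27212) + 4117 = (-27212 + I*sqrt(3531)/5) + 4117 = -23095 + I*sqrt(3531)/5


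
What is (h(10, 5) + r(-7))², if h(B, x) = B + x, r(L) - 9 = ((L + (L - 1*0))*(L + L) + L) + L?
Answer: 42436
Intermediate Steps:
r(L) = 9 + 2*L + 4*L² (r(L) = 9 + (((L + (L - 1*0))*(L + L) + L) + L) = 9 + (((L + (L + 0))*(2*L) + L) + L) = 9 + (((L + L)*(2*L) + L) + L) = 9 + (((2*L)*(2*L) + L) + L) = 9 + ((4*L² + L) + L) = 9 + ((L + 4*L²) + L) = 9 + (2*L + 4*L²) = 9 + 2*L + 4*L²)
(h(10, 5) + r(-7))² = ((10 + 5) + (9 + 2*(-7) + 4*(-7)²))² = (15 + (9 - 14 + 4*49))² = (15 + (9 - 14 + 196))² = (15 + 191)² = 206² = 42436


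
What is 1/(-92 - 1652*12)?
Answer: -1/19916 ≈ -5.0211e-5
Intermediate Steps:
1/(-92 - 1652*12) = 1/(-92 - 118*168) = 1/(-92 - 19824) = 1/(-19916) = -1/19916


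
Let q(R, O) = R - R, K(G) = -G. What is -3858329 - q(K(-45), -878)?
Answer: -3858329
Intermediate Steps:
q(R, O) = 0
-3858329 - q(K(-45), -878) = -3858329 - 1*0 = -3858329 + 0 = -3858329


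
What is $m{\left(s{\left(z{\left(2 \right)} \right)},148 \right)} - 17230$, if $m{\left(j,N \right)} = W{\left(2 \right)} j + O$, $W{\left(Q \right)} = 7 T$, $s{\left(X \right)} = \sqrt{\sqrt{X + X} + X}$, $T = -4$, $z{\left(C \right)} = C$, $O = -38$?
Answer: $-17324$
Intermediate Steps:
$s{\left(X \right)} = \sqrt{X + \sqrt{2} \sqrt{X}}$ ($s{\left(X \right)} = \sqrt{\sqrt{2 X} + X} = \sqrt{\sqrt{2} \sqrt{X} + X} = \sqrt{X + \sqrt{2} \sqrt{X}}$)
$W{\left(Q \right)} = -28$ ($W{\left(Q \right)} = 7 \left(-4\right) = -28$)
$m{\left(j,N \right)} = -38 - 28 j$ ($m{\left(j,N \right)} = - 28 j - 38 = -38 - 28 j$)
$m{\left(s{\left(z{\left(2 \right)} \right)},148 \right)} - 17230 = \left(-38 - 28 \sqrt{2 + \sqrt{2} \sqrt{2}}\right) - 17230 = \left(-38 - 28 \sqrt{2 + 2}\right) - 17230 = \left(-38 - 28 \sqrt{4}\right) - 17230 = \left(-38 - 56\right) - 17230 = -94 - 17230 = -17324$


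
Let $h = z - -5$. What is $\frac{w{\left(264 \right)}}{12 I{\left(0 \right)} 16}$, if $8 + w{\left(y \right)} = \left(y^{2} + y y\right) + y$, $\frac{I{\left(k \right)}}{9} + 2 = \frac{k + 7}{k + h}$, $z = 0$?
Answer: $- \frac{10910}{81} \approx -134.69$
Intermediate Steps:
$h = 5$ ($h = 0 - -5 = 0 + 5 = 5$)
$I{\left(k \right)} = -18 + \frac{9 \left(7 + k\right)}{5 + k}$ ($I{\left(k \right)} = -18 + 9 \frac{k + 7}{k + 5} = -18 + 9 \frac{7 + k}{5 + k} = -18 + \frac{9 \left(7 + k\right)}{5 + k}$)
$w{\left(y \right)} = -8 + y + 2 y^{2}$ ($w{\left(y \right)} = -8 + \left(\left(y^{2} + y y\right) + y\right) = -8 + \left(\left(y^{2} + y^{2}\right) + y\right) = -8 + \left(2 y^{2} + y\right) = -8 + \left(y + 2 y^{2}\right) = -8 + y + 2 y^{2}$)
$\frac{w{\left(264 \right)}}{12 I{\left(0 \right)} 16} = \frac{-8 + 264 + 2 \cdot 264^{2}}{12 \frac{9 \left(-3 - 0\right)}{5 + 0} \cdot 16} = \frac{-8 + 264 + 2 \cdot 69696}{12 \frac{9 \left(-3 + 0\right)}{5} \cdot 16} = \frac{-8 + 264 + 139392}{12 \cdot 9 \cdot \frac{1}{5} \left(-3\right) 16} = \frac{139648}{12 \left(- \frac{27}{5}\right) 16} = \frac{139648}{\left(- \frac{324}{5}\right) 16} = \frac{139648}{- \frac{5184}{5}} = 139648 \left(- \frac{5}{5184}\right) = - \frac{10910}{81}$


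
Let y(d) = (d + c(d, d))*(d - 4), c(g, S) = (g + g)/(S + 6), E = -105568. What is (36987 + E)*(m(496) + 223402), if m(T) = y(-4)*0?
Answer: -15321132562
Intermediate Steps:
c(g, S) = 2*g/(6 + S) (c(g, S) = (2*g)/(6 + S) = 2*g/(6 + S))
y(d) = (-4 + d)*(d + 2*d/(6 + d)) (y(d) = (d + 2*d/(6 + d))*(d - 4) = (d + 2*d/(6 + d))*(-4 + d) = (-4 + d)*(d + 2*d/(6 + d)))
m(T) = 0 (m(T) = -4*(-32 + (-4)² + 4*(-4))/(6 - 4)*0 = -4*(-32 + 16 - 16)/2*0 = -4*½*(-32)*0 = 64*0 = 0)
(36987 + E)*(m(496) + 223402) = (36987 - 105568)*(0 + 223402) = -68581*223402 = -15321132562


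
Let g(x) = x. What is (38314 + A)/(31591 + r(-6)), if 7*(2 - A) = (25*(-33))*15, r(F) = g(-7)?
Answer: 93529/73696 ≈ 1.2691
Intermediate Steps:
r(F) = -7
A = 12389/7 (A = 2 - 25*(-33)*15/7 = 2 - (-825)*15/7 = 2 - 1/7*(-12375) = 2 + 12375/7 = 12389/7 ≈ 1769.9)
(38314 + A)/(31591 + r(-6)) = (38314 + 12389/7)/(31591 - 7) = (280587/7)/31584 = (280587/7)*(1/31584) = 93529/73696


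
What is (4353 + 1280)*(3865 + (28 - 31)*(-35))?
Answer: 22363010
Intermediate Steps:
(4353 + 1280)*(3865 + (28 - 31)*(-35)) = 5633*(3865 - 3*(-35)) = 5633*(3865 + 105) = 5633*3970 = 22363010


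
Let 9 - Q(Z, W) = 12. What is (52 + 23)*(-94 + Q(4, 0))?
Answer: -7275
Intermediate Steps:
Q(Z, W) = -3 (Q(Z, W) = 9 - 1*12 = 9 - 12 = -3)
(52 + 23)*(-94 + Q(4, 0)) = (52 + 23)*(-94 - 3) = 75*(-97) = -7275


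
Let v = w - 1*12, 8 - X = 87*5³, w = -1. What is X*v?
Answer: 141271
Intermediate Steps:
X = -10867 (X = 8 - 87*5³ = 8 - 87*125 = 8 - 1*10875 = 8 - 10875 = -10867)
v = -13 (v = -1 - 1*12 = -1 - 12 = -13)
X*v = -10867*(-13) = 141271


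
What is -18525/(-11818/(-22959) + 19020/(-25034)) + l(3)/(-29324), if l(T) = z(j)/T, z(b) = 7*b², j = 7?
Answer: 117083551858029697/1548619148712 ≈ 75605.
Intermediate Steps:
l(T) = 343/T (l(T) = (7*7²)/T = (7*49)/T = 343/T)
-18525/(-11818/(-22959) + 19020/(-25034)) + l(3)/(-29324) = -18525/(-11818/(-22959) + 19020/(-25034)) + (343/3)/(-29324) = -18525/(-11818*(-1/22959) + 19020*(-1/25034)) + (343*(⅓))*(-1/29324) = -18525/(11818/22959 - 9510/12517) + (343/3)*(-1/29324) = -18525/(-70414184/287377803) - 343/87972 = -18525*(-287377803/70414184) - 343/87972 = 5323673800575/70414184 - 343/87972 = 117083551858029697/1548619148712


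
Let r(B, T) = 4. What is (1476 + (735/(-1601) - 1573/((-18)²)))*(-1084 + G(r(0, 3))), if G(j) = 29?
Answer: -804838517105/518724 ≈ -1.5516e+6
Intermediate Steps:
(1476 + (735/(-1601) - 1573/((-18)²)))*(-1084 + G(r(0, 3))) = (1476 + (735/(-1601) - 1573/((-18)²)))*(-1084 + 29) = (1476 + (735*(-1/1601) - 1573/324))*(-1055) = (1476 + (-735/1601 - 1573*1/324))*(-1055) = (1476 + (-735/1601 - 1573/324))*(-1055) = (1476 - 2756513/518724)*(-1055) = (762880111/518724)*(-1055) = -804838517105/518724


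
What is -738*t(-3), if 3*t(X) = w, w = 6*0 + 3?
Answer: -738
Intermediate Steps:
w = 3 (w = 0 + 3 = 3)
t(X) = 1 (t(X) = (⅓)*3 = 1)
-738*t(-3) = -738*1 = -738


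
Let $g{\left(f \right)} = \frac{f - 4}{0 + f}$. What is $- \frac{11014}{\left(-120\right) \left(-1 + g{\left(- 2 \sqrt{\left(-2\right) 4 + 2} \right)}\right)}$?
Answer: $\frac{5507 i \sqrt{6}}{120} \approx 112.41 i$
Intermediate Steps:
$g{\left(f \right)} = \frac{-4 + f}{f}$
$- \frac{11014}{\left(-120\right) \left(-1 + g{\left(- 2 \sqrt{\left(-2\right) 4 + 2} \right)}\right)} = - \frac{11014}{\left(-120\right) \left(-1 + \frac{-4 - 2 \sqrt{\left(-2\right) 4 + 2}}{\left(-2\right) \sqrt{\left(-2\right) 4 + 2}}\right)} = - \frac{11014}{\left(-120\right) \left(-1 + \frac{-4 - 2 \sqrt{-8 + 2}}{\left(-2\right) \sqrt{-8 + 2}}\right)} = - \frac{11014}{\left(-120\right) \left(-1 + \frac{-4 - 2 \sqrt{-6}}{\left(-2\right) \sqrt{-6}}\right)} = - \frac{11014}{\left(-120\right) \left(-1 + \frac{-4 - 2 i \sqrt{6}}{\left(-2\right) i \sqrt{6}}\right)} = - \frac{11014}{\left(-120\right) \left(-1 + \frac{i \sqrt{6}}{12} \left(-4 - 2 i \sqrt{6}\right)\right)} = - \frac{11014}{\left(-120\right) \left(-1 + \frac{i \sqrt{6} \left(-4 - 2 i \sqrt{6}\right)}{12}\right)} = - \frac{11014}{120 - 10 i \sqrt{6} \left(-4 - 2 i \sqrt{6}\right)}$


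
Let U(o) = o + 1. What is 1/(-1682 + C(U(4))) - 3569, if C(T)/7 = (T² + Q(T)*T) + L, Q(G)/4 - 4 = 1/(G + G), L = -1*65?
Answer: -4953773/1388 ≈ -3569.0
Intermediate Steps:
L = -65
U(o) = 1 + o
Q(G) = 16 + 2/G (Q(G) = 16 + 4/(G + G) = 16 + 4/((2*G)) = 16 + 4*(1/(2*G)) = 16 + 2/G)
C(T) = -455 + 7*T² + 7*T*(16 + 2/T) (C(T) = 7*((T² + (16 + 2/T)*T) - 65) = 7*((T² + T*(16 + 2/T)) - 65) = 7*(-65 + T² + T*(16 + 2/T)) = -455 + 7*T² + 7*T*(16 + 2/T))
1/(-1682 + C(U(4))) - 3569 = 1/(-1682 + (-441 + 7*(1 + 4)² + 112*(1 + 4))) - 3569 = 1/(-1682 + (-441 + 7*5² + 112*5)) - 3569 = 1/(-1682 + (-441 + 7*25 + 560)) - 3569 = 1/(-1682 + (-441 + 175 + 560)) - 3569 = 1/(-1682 + 294) - 3569 = 1/(-1388) - 3569 = -1/1388 - 3569 = -4953773/1388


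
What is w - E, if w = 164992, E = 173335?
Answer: -8343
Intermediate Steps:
w - E = 164992 - 1*173335 = 164992 - 173335 = -8343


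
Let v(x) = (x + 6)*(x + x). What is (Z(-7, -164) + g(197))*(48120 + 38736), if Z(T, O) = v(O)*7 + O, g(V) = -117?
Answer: 31484170872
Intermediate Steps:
v(x) = 2*x*(6 + x) (v(x) = (6 + x)*(2*x) = 2*x*(6 + x))
Z(T, O) = O + 14*O*(6 + O) (Z(T, O) = (2*O*(6 + O))*7 + O = 14*O*(6 + O) + O = O + 14*O*(6 + O))
(Z(-7, -164) + g(197))*(48120 + 38736) = (-164*(85 + 14*(-164)) - 117)*(48120 + 38736) = (-164*(85 - 2296) - 117)*86856 = (-164*(-2211) - 117)*86856 = (362604 - 117)*86856 = 362487*86856 = 31484170872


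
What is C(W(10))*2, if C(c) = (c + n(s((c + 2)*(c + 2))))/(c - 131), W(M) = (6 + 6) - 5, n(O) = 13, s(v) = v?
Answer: -10/31 ≈ -0.32258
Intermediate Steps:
W(M) = 7 (W(M) = 12 - 5 = 7)
C(c) = (13 + c)/(-131 + c) (C(c) = (c + 13)/(c - 131) = (13 + c)/(-131 + c))
C(W(10))*2 = ((13 + 7)/(-131 + 7))*2 = (20/(-124))*2 = -1/124*20*2 = -5/31*2 = -10/31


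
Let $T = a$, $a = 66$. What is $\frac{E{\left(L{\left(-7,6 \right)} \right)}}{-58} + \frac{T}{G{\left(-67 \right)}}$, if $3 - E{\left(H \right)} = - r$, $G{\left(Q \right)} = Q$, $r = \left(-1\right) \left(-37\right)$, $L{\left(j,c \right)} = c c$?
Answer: $- \frac{3254}{1943} \approx -1.6747$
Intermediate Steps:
$L{\left(j,c \right)} = c^{2}$
$r = 37$
$T = 66$
$E{\left(H \right)} = 40$ ($E{\left(H \right)} = 3 - \left(-1\right) 37 = 3 - -37 = 3 + 37 = 40$)
$\frac{E{\left(L{\left(-7,6 \right)} \right)}}{-58} + \frac{T}{G{\left(-67 \right)}} = \frac{40}{-58} + \frac{66}{-67} = 40 \left(- \frac{1}{58}\right) + 66 \left(- \frac{1}{67}\right) = - \frac{20}{29} - \frac{66}{67} = - \frac{3254}{1943}$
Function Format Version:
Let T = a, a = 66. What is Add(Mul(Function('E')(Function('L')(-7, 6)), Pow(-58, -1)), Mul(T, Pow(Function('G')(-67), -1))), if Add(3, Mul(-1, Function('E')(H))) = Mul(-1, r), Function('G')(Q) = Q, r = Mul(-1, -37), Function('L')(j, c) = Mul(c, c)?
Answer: Rational(-3254, 1943) ≈ -1.6747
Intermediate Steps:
Function('L')(j, c) = Pow(c, 2)
r = 37
T = 66
Function('E')(H) = 40 (Function('E')(H) = Add(3, Mul(-1, Mul(-1, 37))) = Add(3, Mul(-1, -37)) = Add(3, 37) = 40)
Add(Mul(Function('E')(Function('L')(-7, 6)), Pow(-58, -1)), Mul(T, Pow(Function('G')(-67), -1))) = Add(Mul(40, Pow(-58, -1)), Mul(66, Pow(-67, -1))) = Add(Mul(40, Rational(-1, 58)), Mul(66, Rational(-1, 67))) = Add(Rational(-20, 29), Rational(-66, 67)) = Rational(-3254, 1943)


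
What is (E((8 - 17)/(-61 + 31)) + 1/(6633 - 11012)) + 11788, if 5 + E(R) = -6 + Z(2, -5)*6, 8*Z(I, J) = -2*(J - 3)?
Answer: 51624030/4379 ≈ 11789.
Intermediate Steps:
Z(I, J) = ¾ - J/4 (Z(I, J) = (-2*(J - 3))/8 = (-2*(-3 + J))/8 = (6 - 2*J)/8 = ¾ - J/4)
E(R) = 1 (E(R) = -5 + (-6 + (¾ - ¼*(-5))*6) = -5 + (-6 + (¾ + 5/4)*6) = -5 + (-6 + 2*6) = -5 + (-6 + 12) = -5 + 6 = 1)
(E((8 - 17)/(-61 + 31)) + 1/(6633 - 11012)) + 11788 = (1 + 1/(6633 - 11012)) + 11788 = (1 + 1/(-4379)) + 11788 = (1 - 1/4379) + 11788 = 4378/4379 + 11788 = 51624030/4379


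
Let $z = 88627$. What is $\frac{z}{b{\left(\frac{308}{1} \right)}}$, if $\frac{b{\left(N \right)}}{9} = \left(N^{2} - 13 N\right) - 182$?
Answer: $\frac{12661}{116586} \approx 0.1086$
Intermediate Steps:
$b{\left(N \right)} = -1638 - 117 N + 9 N^{2}$ ($b{\left(N \right)} = 9 \left(\left(N^{2} - 13 N\right) - 182\right) = 9 \left(-182 + N^{2} - 13 N\right) = -1638 - 117 N + 9 N^{2}$)
$\frac{z}{b{\left(\frac{308}{1} \right)}} = \frac{88627}{-1638 - 117 \cdot \frac{308}{1} + 9 \left(\frac{308}{1}\right)^{2}} = \frac{88627}{-1638 - 117 \cdot 308 \cdot 1 + 9 \left(308 \cdot 1\right)^{2}} = \frac{88627}{-1638 - 36036 + 9 \cdot 308^{2}} = \frac{88627}{-1638 - 36036 + 9 \cdot 94864} = \frac{88627}{-1638 - 36036 + 853776} = \frac{88627}{816102} = 88627 \cdot \frac{1}{816102} = \frac{12661}{116586}$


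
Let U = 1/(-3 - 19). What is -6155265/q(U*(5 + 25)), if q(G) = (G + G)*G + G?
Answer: -49652471/19 ≈ -2.6133e+6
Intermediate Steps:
U = -1/22 (U = 1/(-22) = -1/22 ≈ -0.045455)
q(G) = G + 2*G**2 (q(G) = (2*G)*G + G = 2*G**2 + G = G + 2*G**2)
-6155265/q(U*(5 + 25)) = -6155265*(-22/((1 + 2*(-(5 + 25)/22))*(5 + 25))) = -6155265*(-11/(15*(1 + 2*(-1/22*30)))) = -6155265*(-11/(15*(1 + 2*(-15/11)))) = -6155265*(-11/(15*(1 - 30/11))) = -6155265/((-15/11*(-19/11))) = -6155265/285/121 = -6155265*121/285 = -49652471/19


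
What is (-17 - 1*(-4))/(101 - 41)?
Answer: -13/60 ≈ -0.21667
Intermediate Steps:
(-17 - 1*(-4))/(101 - 41) = (-17 + 4)/60 = -13*1/60 = -13/60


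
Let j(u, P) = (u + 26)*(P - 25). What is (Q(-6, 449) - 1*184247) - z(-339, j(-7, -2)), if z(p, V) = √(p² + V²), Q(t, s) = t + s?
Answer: -183804 - 3*√42010 ≈ -1.8442e+5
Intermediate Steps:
j(u, P) = (-25 + P)*(26 + u) (j(u, P) = (26 + u)*(-25 + P) = (-25 + P)*(26 + u))
Q(t, s) = s + t
z(p, V) = √(V² + p²)
(Q(-6, 449) - 1*184247) - z(-339, j(-7, -2)) = ((449 - 6) - 1*184247) - √((-650 - 25*(-7) + 26*(-2) - 2*(-7))² + (-339)²) = (443 - 184247) - √((-650 + 175 - 52 + 14)² + 114921) = -183804 - √((-513)² + 114921) = -183804 - √(263169 + 114921) = -183804 - √378090 = -183804 - 3*√42010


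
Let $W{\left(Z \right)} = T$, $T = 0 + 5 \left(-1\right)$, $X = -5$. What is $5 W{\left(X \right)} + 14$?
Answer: $-11$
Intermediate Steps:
$T = -5$ ($T = 0 - 5 = -5$)
$W{\left(Z \right)} = -5$
$5 W{\left(X \right)} + 14 = 5 \left(-5\right) + 14 = -25 + 14 = -11$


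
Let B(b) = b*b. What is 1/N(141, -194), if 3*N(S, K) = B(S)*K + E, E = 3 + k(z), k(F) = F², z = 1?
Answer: -3/3856910 ≈ -7.7782e-7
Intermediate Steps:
E = 4 (E = 3 + 1² = 3 + 1 = 4)
B(b) = b²
N(S, K) = 4/3 + K*S²/3 (N(S, K) = (S²*K + 4)/3 = (K*S² + 4)/3 = (4 + K*S²)/3 = 4/3 + K*S²/3)
1/N(141, -194) = 1/(4/3 + (⅓)*(-194)*141²) = 1/(4/3 + (⅓)*(-194)*19881) = 1/(4/3 - 1285638) = 1/(-3856910/3) = -3/3856910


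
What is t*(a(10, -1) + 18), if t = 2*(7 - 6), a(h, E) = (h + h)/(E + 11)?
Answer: 40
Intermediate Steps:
a(h, E) = 2*h/(11 + E) (a(h, E) = (2*h)/(11 + E) = 2*h/(11 + E))
t = 2 (t = 2*1 = 2)
t*(a(10, -1) + 18) = 2*(2*10/(11 - 1) + 18) = 2*(2*10/10 + 18) = 2*(2*10*(⅒) + 18) = 2*(2 + 18) = 2*20 = 40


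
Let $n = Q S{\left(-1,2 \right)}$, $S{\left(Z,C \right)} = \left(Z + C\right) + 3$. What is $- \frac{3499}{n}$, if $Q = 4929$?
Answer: $- \frac{3499}{19716} \approx -0.17747$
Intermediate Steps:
$S{\left(Z,C \right)} = 3 + C + Z$ ($S{\left(Z,C \right)} = \left(C + Z\right) + 3 = 3 + C + Z$)
$n = 19716$ ($n = 4929 \left(3 + 2 - 1\right) = 4929 \cdot 4 = 19716$)
$- \frac{3499}{n} = - \frac{3499}{19716}$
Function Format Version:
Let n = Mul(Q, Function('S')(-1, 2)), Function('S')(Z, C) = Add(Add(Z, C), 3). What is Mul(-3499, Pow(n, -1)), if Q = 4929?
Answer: Rational(-3499, 19716) ≈ -0.17747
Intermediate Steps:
Function('S')(Z, C) = Add(3, C, Z) (Function('S')(Z, C) = Add(Add(C, Z), 3) = Add(3, C, Z))
n = 19716 (n = Mul(4929, Add(3, 2, -1)) = Mul(4929, 4) = 19716)
Mul(-3499, Pow(n, -1)) = Mul(-3499, Pow(19716, -1)) = Mul(-3499, Rational(1, 19716)) = Rational(-3499, 19716)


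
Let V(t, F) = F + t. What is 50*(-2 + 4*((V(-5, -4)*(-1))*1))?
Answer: 1700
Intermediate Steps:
50*(-2 + 4*((V(-5, -4)*(-1))*1)) = 50*(-2 + 4*(((-4 - 5)*(-1))*1)) = 50*(-2 + 4*(-9*(-1)*1)) = 50*(-2 + 4*(9*1)) = 50*(-2 + 4*9) = 50*(-2 + 36) = 50*34 = 1700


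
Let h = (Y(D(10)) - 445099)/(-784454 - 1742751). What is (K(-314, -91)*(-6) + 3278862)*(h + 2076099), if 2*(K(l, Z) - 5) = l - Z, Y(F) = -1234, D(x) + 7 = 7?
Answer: 17206650442998245628/2527205 ≈ 6.8086e+12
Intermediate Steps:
D(x) = 0 (D(x) = -7 + 7 = 0)
K(l, Z) = 5 + l/2 - Z/2 (K(l, Z) = 5 + (l - Z)/2 = 5 + (l/2 - Z/2) = 5 + l/2 - Z/2)
h = 446333/2527205 (h = (-1234 - 445099)/(-784454 - 1742751) = -446333/(-2527205) = -446333*(-1/2527205) = 446333/2527205 ≈ 0.17661)
(K(-314, -91)*(-6) + 3278862)*(h + 2076099) = ((5 + (½)*(-314) - ½*(-91))*(-6) + 3278862)*(446333/2527205 + 2076099) = ((5 - 157 + 91/2)*(-6) + 3278862)*(5246728219628/2527205) = (-213/2*(-6) + 3278862)*(5246728219628/2527205) = (639 + 3278862)*(5246728219628/2527205) = 3279501*(5246728219628/2527205) = 17206650442998245628/2527205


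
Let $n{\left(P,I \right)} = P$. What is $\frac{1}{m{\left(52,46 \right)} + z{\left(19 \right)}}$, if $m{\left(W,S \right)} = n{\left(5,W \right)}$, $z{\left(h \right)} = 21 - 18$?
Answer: $\frac{1}{8} \approx 0.125$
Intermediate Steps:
$z{\left(h \right)} = 3$ ($z{\left(h \right)} = 21 - 18 = 3$)
$m{\left(W,S \right)} = 5$
$\frac{1}{m{\left(52,46 \right)} + z{\left(19 \right)}} = \frac{1}{5 + 3} = \frac{1}{8}$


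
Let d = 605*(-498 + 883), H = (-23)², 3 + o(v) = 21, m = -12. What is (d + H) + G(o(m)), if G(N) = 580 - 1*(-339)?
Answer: 234373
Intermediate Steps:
o(v) = 18 (o(v) = -3 + 21 = 18)
G(N) = 919 (G(N) = 580 + 339 = 919)
H = 529
d = 232925 (d = 605*385 = 232925)
(d + H) + G(o(m)) = (232925 + 529) + 919 = 233454 + 919 = 234373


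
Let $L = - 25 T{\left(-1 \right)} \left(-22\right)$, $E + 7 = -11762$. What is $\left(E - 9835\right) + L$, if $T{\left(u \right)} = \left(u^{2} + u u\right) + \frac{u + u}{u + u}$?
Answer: $-19954$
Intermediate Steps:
$E = -11769$ ($E = -7 - 11762 = -11769$)
$T{\left(u \right)} = 1 + 2 u^{2}$ ($T{\left(u \right)} = \left(u^{2} + u^{2}\right) + \frac{2 u}{2 u} = 2 u^{2} + 2 u \frac{1}{2 u} = 2 u^{2} + 1 = 1 + 2 u^{2}$)
$L = 1650$ ($L = - 25 \left(1 + 2 \left(-1\right)^{2}\right) \left(-22\right) = - 25 \left(1 + 2 \cdot 1\right) \left(-22\right) = - 25 \left(1 + 2\right) \left(-22\right) = \left(-25\right) 3 \left(-22\right) = \left(-75\right) \left(-22\right) = 1650$)
$\left(E - 9835\right) + L = \left(-11769 - 9835\right) + 1650 = -21604 + 1650 = -19954$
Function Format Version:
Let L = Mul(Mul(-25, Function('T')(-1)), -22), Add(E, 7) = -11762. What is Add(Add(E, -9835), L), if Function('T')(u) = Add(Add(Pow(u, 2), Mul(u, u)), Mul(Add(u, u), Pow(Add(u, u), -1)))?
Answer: -19954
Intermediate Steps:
E = -11769 (E = Add(-7, -11762) = -11769)
Function('T')(u) = Add(1, Mul(2, Pow(u, 2))) (Function('T')(u) = Add(Add(Pow(u, 2), Pow(u, 2)), Mul(Mul(2, u), Pow(Mul(2, u), -1))) = Add(Mul(2, Pow(u, 2)), Mul(Mul(2, u), Mul(Rational(1, 2), Pow(u, -1)))) = Add(Mul(2, Pow(u, 2)), 1) = Add(1, Mul(2, Pow(u, 2))))
L = 1650 (L = Mul(Mul(-25, Add(1, Mul(2, Pow(-1, 2)))), -22) = Mul(Mul(-25, Add(1, Mul(2, 1))), -22) = Mul(Mul(-25, Add(1, 2)), -22) = Mul(Mul(-25, 3), -22) = Mul(-75, -22) = 1650)
Add(Add(E, -9835), L) = Add(Add(-11769, -9835), 1650) = Add(-21604, 1650) = -19954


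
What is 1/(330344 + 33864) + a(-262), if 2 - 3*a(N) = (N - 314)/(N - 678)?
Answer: 118732513/256766640 ≈ 0.46241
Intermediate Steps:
a(N) = 2/3 - (-314 + N)/(3*(-678 + N)) (a(N) = 2/3 - (N - 314)/(3*(N - 678)) = 2/3 - (-314 + N)/(3*(-678 + N)))
1/(330344 + 33864) + a(-262) = 1/(330344 + 33864) + (-1042 - 262)/(3*(-678 - 262)) = 1/364208 + (1/3)*(-1304)/(-940) = 1/364208 + (1/3)*(-1/940)*(-1304) = 1/364208 + 326/705 = 118732513/256766640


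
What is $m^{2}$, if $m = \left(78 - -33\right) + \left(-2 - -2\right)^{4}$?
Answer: $12321$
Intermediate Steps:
$m = 111$ ($m = \left(78 + \left(-1 + 34\right)\right) + \left(-2 + 2\right)^{4} = \left(78 + 33\right) + 0^{4} = 111 + 0 = 111$)
$m^{2} = 111^{2} = 12321$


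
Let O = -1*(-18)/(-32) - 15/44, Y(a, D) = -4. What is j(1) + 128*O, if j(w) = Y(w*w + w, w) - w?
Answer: -1327/11 ≈ -120.64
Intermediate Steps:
j(w) = -4 - w
O = -159/176 (O = 18*(-1/32) - 15*1/44 = -9/16 - 15/44 = -159/176 ≈ -0.90341)
j(1) + 128*O = (-4 - 1*1) + 128*(-159/176) = (-4 - 1) - 1272/11 = -5 - 1272/11 = -1327/11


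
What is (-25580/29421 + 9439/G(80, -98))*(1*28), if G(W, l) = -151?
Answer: -1126269596/634653 ≈ -1774.6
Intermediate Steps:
(-25580/29421 + 9439/G(80, -98))*(1*28) = (-25580/29421 + 9439/(-151))*(1*28) = (-25580*1/29421 + 9439*(-1/151))*28 = (-25580/29421 - 9439/151)*28 = -281567399/4442571*28 = -1126269596/634653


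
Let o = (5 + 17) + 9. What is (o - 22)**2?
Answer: 81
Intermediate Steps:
o = 31 (o = 22 + 9 = 31)
(o - 22)**2 = (31 - 22)**2 = 9**2 = 81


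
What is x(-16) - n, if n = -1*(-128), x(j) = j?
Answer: -144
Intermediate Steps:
n = 128
x(-16) - n = -16 - 1*128 = -16 - 128 = -144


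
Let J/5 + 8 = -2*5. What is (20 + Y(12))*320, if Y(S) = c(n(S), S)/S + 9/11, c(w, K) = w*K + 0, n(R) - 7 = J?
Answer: -218880/11 ≈ -19898.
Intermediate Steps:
J = -90 (J = -40 + 5*(-2*5) = -40 + 5*(-10) = -40 - 50 = -90)
n(R) = -83 (n(R) = 7 - 90 = -83)
c(w, K) = K*w (c(w, K) = K*w + 0 = K*w)
Y(S) = -904/11 (Y(S) = (S*(-83))/S + 9/11 = (-83*S)/S + 9*(1/11) = -83 + 9/11 = -904/11)
(20 + Y(12))*320 = (20 - 904/11)*320 = -684/11*320 = -218880/11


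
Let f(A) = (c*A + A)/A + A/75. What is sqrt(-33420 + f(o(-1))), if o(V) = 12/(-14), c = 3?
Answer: I*sqrt(40934614)/35 ≈ 182.8*I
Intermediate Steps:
o(V) = -6/7 (o(V) = 12*(-1/14) = -6/7)
f(A) = 4 + A/75 (f(A) = (3*A + A)/A + A/75 = (4*A)/A + A*(1/75) = 4 + A/75)
sqrt(-33420 + f(o(-1))) = sqrt(-33420 + (4 + (1/75)*(-6/7))) = sqrt(-33420 + (4 - 2/175)) = sqrt(-33420 + 698/175) = sqrt(-5847802/175) = I*sqrt(40934614)/35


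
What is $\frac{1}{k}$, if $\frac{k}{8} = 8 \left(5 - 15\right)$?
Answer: $- \frac{1}{640} \approx -0.0015625$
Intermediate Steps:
$k = -640$ ($k = 8 \cdot 8 \left(5 - 15\right) = 8 \cdot 8 \left(-10\right) = 8 \left(-80\right) = -640$)
$\frac{1}{k} = \frac{1}{-640} = - \frac{1}{640}$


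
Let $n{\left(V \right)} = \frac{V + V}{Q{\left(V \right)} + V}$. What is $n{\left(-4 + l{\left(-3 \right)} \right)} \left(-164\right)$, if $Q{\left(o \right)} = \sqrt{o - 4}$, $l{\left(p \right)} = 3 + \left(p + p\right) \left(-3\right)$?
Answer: $- \frac{23698}{69} + \frac{1394 \sqrt{13}}{69} \approx -270.61$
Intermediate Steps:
$l{\left(p \right)} = 3 - 6 p$ ($l{\left(p \right)} = 3 + 2 p \left(-3\right) = 3 - 6 p$)
$Q{\left(o \right)} = \sqrt{-4 + o}$
$n{\left(V \right)} = \frac{2 V}{V + \sqrt{-4 + V}}$ ($n{\left(V \right)} = \frac{V + V}{\sqrt{-4 + V} + V} = \frac{2 V}{V + \sqrt{-4 + V}}$)
$n{\left(-4 + l{\left(-3 \right)} \right)} \left(-164\right) = \frac{2 \left(-4 + \left(3 - -18\right)\right)}{\left(-4 + \left(3 - -18\right)\right) + \sqrt{-4 + \left(-4 + \left(3 - -18\right)\right)}} \left(-164\right) = \frac{2 \left(-4 + \left(3 + 18\right)\right)}{\left(-4 + \left(3 + 18\right)\right) + \sqrt{-4 + \left(-4 + \left(3 + 18\right)\right)}} \left(-164\right) = \frac{2 \left(-4 + 21\right)}{\left(-4 + 21\right) + \sqrt{-4 + \left(-4 + 21\right)}} \left(-164\right) = 2 \cdot 17 \frac{1}{17 + \sqrt{-4 + 17}} \left(-164\right) = 2 \cdot 17 \frac{1}{17 + \sqrt{13}} \left(-164\right) = \frac{34}{17 + \sqrt{13}} \left(-164\right) = - \frac{5576}{17 + \sqrt{13}}$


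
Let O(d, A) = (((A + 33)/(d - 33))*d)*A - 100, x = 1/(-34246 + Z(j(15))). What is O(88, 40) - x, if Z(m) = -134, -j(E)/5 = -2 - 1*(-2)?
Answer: 157185361/34380 ≈ 4572.0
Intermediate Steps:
j(E) = 0 (j(E) = -5*(-2 - 1*(-2)) = -5*(-2 + 2) = -5*0 = 0)
x = -1/34380 (x = 1/(-34246 - 134) = 1/(-34380) = -1/34380 ≈ -2.9087e-5)
O(d, A) = -100 + A*d*(33 + A)/(-33 + d) (O(d, A) = (((33 + A)/(-33 + d))*d)*A - 100 = (d*(33 + A)/(-33 + d))*A - 100 = A*d*(33 + A)/(-33 + d) - 100 = -100 + A*d*(33 + A)/(-33 + d))
O(88, 40) - x = (3300 - 100*88 + 88*40² + 33*40*88)/(-33 + 88) - 1*(-1/34380) = (3300 - 8800 + 88*1600 + 116160)/55 + 1/34380 = (3300 - 8800 + 140800 + 116160)/55 + 1/34380 = (1/55)*251460 + 1/34380 = 4572 + 1/34380 = 157185361/34380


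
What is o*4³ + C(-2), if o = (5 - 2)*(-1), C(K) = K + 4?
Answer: -190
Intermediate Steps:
C(K) = 4 + K
o = -3 (o = 3*(-1) = -3)
o*4³ + C(-2) = -3*4³ + (4 - 2) = -3*64 + 2 = -192 + 2 = -190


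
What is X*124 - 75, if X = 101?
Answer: 12449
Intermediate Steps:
X*124 - 75 = 101*124 - 75 = 12524 - 75 = 12449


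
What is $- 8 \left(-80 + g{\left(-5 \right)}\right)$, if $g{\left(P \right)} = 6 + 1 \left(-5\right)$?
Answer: $632$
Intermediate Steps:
$g{\left(P \right)} = 1$ ($g{\left(P \right)} = 6 - 5 = 1$)
$- 8 \left(-80 + g{\left(-5 \right)}\right) = - 8 \left(-80 + 1\right) = \left(-8\right) \left(-79\right) = 632$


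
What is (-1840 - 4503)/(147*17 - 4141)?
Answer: 6343/1642 ≈ 3.8630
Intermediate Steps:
(-1840 - 4503)/(147*17 - 4141) = -6343/(2499 - 4141) = -6343/(-1642) = -6343*(-1/1642) = 6343/1642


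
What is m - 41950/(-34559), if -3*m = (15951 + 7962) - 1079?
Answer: -788994356/103677 ≈ -7610.1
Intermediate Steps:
m = -22834/3 (m = -((15951 + 7962) - 1079)/3 = -(23913 - 1079)/3 = -⅓*22834 = -22834/3 ≈ -7611.3)
m - 41950/(-34559) = -22834/3 - 41950/(-34559) = -22834/3 - 41950*(-1)/34559 = -22834/3 - 1*(-41950/34559) = -22834/3 + 41950/34559 = -788994356/103677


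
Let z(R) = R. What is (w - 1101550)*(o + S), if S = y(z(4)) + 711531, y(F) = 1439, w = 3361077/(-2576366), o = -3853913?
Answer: 685691855728495347/198182 ≈ 3.4599e+12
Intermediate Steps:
w = -3361077/2576366 (w = 3361077*(-1/2576366) = -3361077/2576366 ≈ -1.3046)
S = 712970 (S = 1439 + 711531 = 712970)
(w - 1101550)*(o + S) = (-3361077/2576366 - 1101550)*(-3853913 + 712970) = -2837999328377/2576366*(-3140943) = 685691855728495347/198182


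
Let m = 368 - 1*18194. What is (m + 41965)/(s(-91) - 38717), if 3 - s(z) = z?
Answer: -24139/38623 ≈ -0.62499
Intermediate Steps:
s(z) = 3 - z
m = -17826 (m = 368 - 18194 = -17826)
(m + 41965)/(s(-91) - 38717) = (-17826 + 41965)/((3 - 1*(-91)) - 38717) = 24139/((3 + 91) - 38717) = 24139/(94 - 38717) = 24139/(-38623) = 24139*(-1/38623) = -24139/38623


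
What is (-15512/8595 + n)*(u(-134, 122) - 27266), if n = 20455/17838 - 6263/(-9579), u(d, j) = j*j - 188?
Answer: 32172202281/604374233 ≈ 53.232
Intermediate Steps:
u(d, j) = -188 + j**2 (u(d, j) = j**2 - 188 = -188 + j**2)
n = 102552613/56956734 (n = 20455*(1/17838) - 6263*(-1/9579) = 20455/17838 + 6263/9579 = 102552613/56956734 ≈ 1.8005)
(-15512/8595 + n)*(u(-134, 122) - 27266) = (-15512/8595 + 102552613/56956734)*((-188 + 122**2) - 27266) = (-15512*1/8595 + 102552613/56956734)*((-188 + 14884) - 27266) = (-15512/8595 + 102552613/56956734)*(14696 - 27266) = -25594433/6043742330*(-12570) = 32172202281/604374233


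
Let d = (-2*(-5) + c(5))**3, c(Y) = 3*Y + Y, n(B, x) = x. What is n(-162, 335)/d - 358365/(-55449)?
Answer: 215431787/33269400 ≈ 6.4754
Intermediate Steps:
c(Y) = 4*Y
d = 27000 (d = (-2*(-5) + 4*5)**3 = (10 + 20)**3 = 30**3 = 27000)
n(-162, 335)/d - 358365/(-55449) = 335/27000 - 358365/(-55449) = 335*(1/27000) - 358365*(-1/55449) = 67/5400 + 119455/18483 = 215431787/33269400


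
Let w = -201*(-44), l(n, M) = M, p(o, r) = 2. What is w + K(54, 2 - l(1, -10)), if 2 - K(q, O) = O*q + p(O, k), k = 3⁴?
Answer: 8196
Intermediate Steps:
k = 81
K(q, O) = -O*q (K(q, O) = 2 - (O*q + 2) = 2 - (2 + O*q) = 2 + (-2 - O*q) = -O*q)
w = 8844
w + K(54, 2 - l(1, -10)) = 8844 - 1*(2 - 1*(-10))*54 = 8844 - 1*(2 + 10)*54 = 8844 - 1*12*54 = 8844 - 648 = 8196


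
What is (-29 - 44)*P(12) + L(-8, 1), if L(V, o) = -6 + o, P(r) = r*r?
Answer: -10517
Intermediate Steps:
P(r) = r²
(-29 - 44)*P(12) + L(-8, 1) = (-29 - 44)*12² + (-6 + 1) = -73*144 - 5 = -10512 - 5 = -10517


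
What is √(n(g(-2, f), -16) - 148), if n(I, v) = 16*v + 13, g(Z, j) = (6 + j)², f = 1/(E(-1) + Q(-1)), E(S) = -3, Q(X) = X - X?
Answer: I*√391 ≈ 19.774*I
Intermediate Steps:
Q(X) = 0
f = -⅓ (f = 1/(-3 + 0) = 1/(-3) = -⅓ ≈ -0.33333)
n(I, v) = 13 + 16*v
√(n(g(-2, f), -16) - 148) = √((13 + 16*(-16)) - 148) = √((13 - 256) - 148) = √(-243 - 148) = √(-391) = I*√391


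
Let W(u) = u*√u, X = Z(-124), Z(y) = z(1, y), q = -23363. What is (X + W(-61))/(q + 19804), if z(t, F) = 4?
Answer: -4/3559 + 61*I*√61/3559 ≈ -0.0011239 + 0.13386*I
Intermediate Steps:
Z(y) = 4
X = 4
W(u) = u^(3/2)
(X + W(-61))/(q + 19804) = (4 + (-61)^(3/2))/(-23363 + 19804) = (4 - 61*I*√61)/(-3559) = (4 - 61*I*√61)*(-1/3559) = -4/3559 + 61*I*√61/3559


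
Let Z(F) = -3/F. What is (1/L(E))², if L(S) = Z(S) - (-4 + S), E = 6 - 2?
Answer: 16/9 ≈ 1.7778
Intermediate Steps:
E = 4
L(S) = 4 - S - 3/S (L(S) = -3/S - (-4 + S) = -3/S + (4 - S) = 4 - S - 3/S)
(1/L(E))² = (1/(4 - 1*4 - 3/4))² = (1/(4 - 4 - 3*¼))² = (1/(4 - 4 - ¾))² = (1/(-¾))² = (-4/3)² = 16/9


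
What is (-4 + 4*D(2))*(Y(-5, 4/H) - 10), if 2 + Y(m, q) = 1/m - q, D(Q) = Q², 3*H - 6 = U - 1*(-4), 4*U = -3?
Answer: -29964/185 ≈ -161.97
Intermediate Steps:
U = -¾ (U = (¼)*(-3) = -¾ ≈ -0.75000)
H = 37/12 (H = 2 + (-¾ - 1*(-4))/3 = 2 + (-¾ + 4)/3 = 2 + (⅓)*(13/4) = 2 + 13/12 = 37/12 ≈ 3.0833)
Y(m, q) = -2 + 1/m - q (Y(m, q) = -2 + (1/m - q) = -2 + 1/m - q)
(-4 + 4*D(2))*(Y(-5, 4/H) - 10) = (-4 + 4*2²)*((-2 + 1/(-5) - 4/37/12) - 10) = (-4 + 4*4)*((-2 - ⅕ - 4*12/37) - 10) = (-4 + 16)*((-2 - ⅕ - 1*48/37) - 10) = 12*((-2 - ⅕ - 48/37) - 10) = 12*(-647/185 - 10) = 12*(-2497/185) = -29964/185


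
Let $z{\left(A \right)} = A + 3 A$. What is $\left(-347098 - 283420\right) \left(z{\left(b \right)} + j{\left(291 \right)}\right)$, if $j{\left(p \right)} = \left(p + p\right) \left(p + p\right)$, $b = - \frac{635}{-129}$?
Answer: $- \frac{27552335210848}{129} \approx -2.1358 \cdot 10^{11}$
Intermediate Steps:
$b = \frac{635}{129}$ ($b = \left(-635\right) \left(- \frac{1}{129}\right) = \frac{635}{129} \approx 4.9225$)
$z{\left(A \right)} = 4 A$
$j{\left(p \right)} = 4 p^{2}$ ($j{\left(p \right)} = 2 p 2 p = 4 p^{2}$)
$\left(-347098 - 283420\right) \left(z{\left(b \right)} + j{\left(291 \right)}\right) = \left(-347098 - 283420\right) \left(4 \cdot \frac{635}{129} + 4 \cdot 291^{2}\right) = - 630518 \left(\frac{2540}{129} + 4 \cdot 84681\right) = - 630518 \left(\frac{2540}{129} + 338724\right) = \left(-630518\right) \frac{43697936}{129} = - \frac{27552335210848}{129}$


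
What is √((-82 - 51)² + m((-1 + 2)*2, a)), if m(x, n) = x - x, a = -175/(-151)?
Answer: 133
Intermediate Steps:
a = 175/151 (a = -175*(-1/151) = 175/151 ≈ 1.1589)
m(x, n) = 0
√((-82 - 51)² + m((-1 + 2)*2, a)) = √((-82 - 51)² + 0) = √((-133)² + 0) = √(17689 + 0) = √17689 = 133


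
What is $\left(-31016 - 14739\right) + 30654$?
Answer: $-15101$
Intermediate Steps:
$\left(-31016 - 14739\right) + 30654 = -45755 + 30654 = -15101$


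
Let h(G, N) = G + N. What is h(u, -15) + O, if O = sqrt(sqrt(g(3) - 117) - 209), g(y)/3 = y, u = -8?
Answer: -23 + sqrt(-209 + 6*I*sqrt(3)) ≈ -22.641 + 14.461*I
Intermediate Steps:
g(y) = 3*y
O = sqrt(-209 + 6*I*sqrt(3)) (O = sqrt(sqrt(3*3 - 117) - 209) = sqrt(sqrt(9 - 117) - 209) = sqrt(sqrt(-108) - 209) = sqrt(6*I*sqrt(3) - 209) = sqrt(-209 + 6*I*sqrt(3)) ≈ 0.35931 + 14.461*I)
h(u, -15) + O = (-8 - 15) + sqrt(-209 + 6*I*sqrt(3)) = -23 + sqrt(-209 + 6*I*sqrt(3))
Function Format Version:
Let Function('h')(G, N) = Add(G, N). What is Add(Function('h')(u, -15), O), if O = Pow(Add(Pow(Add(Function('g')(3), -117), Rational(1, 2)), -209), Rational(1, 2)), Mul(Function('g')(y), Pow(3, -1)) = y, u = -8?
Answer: Add(-23, Pow(Add(-209, Mul(6, I, Pow(3, Rational(1, 2)))), Rational(1, 2))) ≈ Add(-22.641, Mul(14.461, I))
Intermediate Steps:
Function('g')(y) = Mul(3, y)
O = Pow(Add(-209, Mul(6, I, Pow(3, Rational(1, 2)))), Rational(1, 2)) (O = Pow(Add(Pow(Add(Mul(3, 3), -117), Rational(1, 2)), -209), Rational(1, 2)) = Pow(Add(Pow(Add(9, -117), Rational(1, 2)), -209), Rational(1, 2)) = Pow(Add(Pow(-108, Rational(1, 2)), -209), Rational(1, 2)) = Pow(Add(Mul(6, I, Pow(3, Rational(1, 2))), -209), Rational(1, 2)) = Pow(Add(-209, Mul(6, I, Pow(3, Rational(1, 2)))), Rational(1, 2)) ≈ Add(0.35931, Mul(14.461, I)))
Add(Function('h')(u, -15), O) = Add(Add(-8, -15), Pow(Add(-209, Mul(6, I, Pow(3, Rational(1, 2)))), Rational(1, 2))) = Add(-23, Pow(Add(-209, Mul(6, I, Pow(3, Rational(1, 2)))), Rational(1, 2)))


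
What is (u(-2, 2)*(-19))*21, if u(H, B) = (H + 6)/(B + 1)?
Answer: -532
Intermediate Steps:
u(H, B) = (6 + H)/(1 + B)
(u(-2, 2)*(-19))*21 = (((6 - 2)/(1 + 2))*(-19))*21 = ((4/3)*(-19))*21 = -76/3*21 = -532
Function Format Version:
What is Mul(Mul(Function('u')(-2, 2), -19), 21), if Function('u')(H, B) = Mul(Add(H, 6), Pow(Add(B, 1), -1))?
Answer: -532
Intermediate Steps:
Function('u')(H, B) = Mul(Pow(Add(1, B), -1), Add(6, H)) (Function('u')(H, B) = Mul(Add(6, H), Pow(Add(1, B), -1)) = Mul(Pow(Add(1, B), -1), Add(6, H)))
Mul(Mul(Function('u')(-2, 2), -19), 21) = Mul(Mul(Mul(Pow(Add(1, 2), -1), Add(6, -2)), -19), 21) = Mul(Mul(Mul(Pow(3, -1), 4), -19), 21) = Mul(Mul(Mul(Rational(1, 3), 4), -19), 21) = Mul(Mul(Rational(4, 3), -19), 21) = Mul(Rational(-76, 3), 21) = -532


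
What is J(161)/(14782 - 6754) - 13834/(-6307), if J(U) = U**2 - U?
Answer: 68381918/12658149 ≈ 5.4022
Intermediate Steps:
J(161)/(14782 - 6754) - 13834/(-6307) = (161*(-1 + 161))/(14782 - 6754) - 13834/(-6307) = (161*160)/8028 - 13834*(-1/6307) = 25760*(1/8028) + 13834/6307 = 6440/2007 + 13834/6307 = 68381918/12658149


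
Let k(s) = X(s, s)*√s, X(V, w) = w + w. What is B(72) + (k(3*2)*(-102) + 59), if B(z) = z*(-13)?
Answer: -877 - 1224*√6 ≈ -3875.2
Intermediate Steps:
B(z) = -13*z
X(V, w) = 2*w
k(s) = 2*s^(3/2) (k(s) = (2*s)*√s = 2*s^(3/2))
B(72) + (k(3*2)*(-102) + 59) = -13*72 + ((2*(3*2)^(3/2))*(-102) + 59) = -936 + ((2*6^(3/2))*(-102) + 59) = -936 + ((2*(6*√6))*(-102) + 59) = -936 + ((12*√6)*(-102) + 59) = -936 + (-1224*√6 + 59) = -936 + (59 - 1224*√6) = -877 - 1224*√6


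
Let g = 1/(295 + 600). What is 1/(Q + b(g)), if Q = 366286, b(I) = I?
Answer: 895/327825971 ≈ 2.7301e-6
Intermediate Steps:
g = 1/895 ≈ 0.0011173
1/(Q + b(g)) = 1/(366286 + 1/895) = 1/(327825971/895) = 895/327825971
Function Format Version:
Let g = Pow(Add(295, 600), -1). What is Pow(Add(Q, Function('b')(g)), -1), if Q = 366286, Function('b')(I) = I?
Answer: Rational(895, 327825971) ≈ 2.7301e-6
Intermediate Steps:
g = Rational(1, 895) (g = Pow(895, -1) = Rational(1, 895) ≈ 0.0011173)
Pow(Add(Q, Function('b')(g)), -1) = Pow(Add(366286, Rational(1, 895)), -1) = Pow(Rational(327825971, 895), -1) = Rational(895, 327825971)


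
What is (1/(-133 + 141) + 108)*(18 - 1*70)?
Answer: -11245/2 ≈ -5622.5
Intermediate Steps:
(1/(-133 + 141) + 108)*(18 - 1*70) = (1/8 + 108)*(18 - 70) = (1/8 + 108)*(-52) = (865/8)*(-52) = -11245/2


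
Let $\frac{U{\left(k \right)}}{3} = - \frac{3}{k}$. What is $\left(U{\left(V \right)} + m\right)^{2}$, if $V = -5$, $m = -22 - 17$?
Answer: $\frac{34596}{25} \approx 1383.8$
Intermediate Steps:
$m = -39$
$U{\left(k \right)} = - \frac{9}{k}$ ($U{\left(k \right)} = 3 \left(- \frac{3}{k}\right) = - \frac{9}{k}$)
$\left(U{\left(V \right)} + m\right)^{2} = \left(- \frac{9}{-5} - 39\right)^{2} = \left(\left(-9\right) \left(- \frac{1}{5}\right) - 39\right)^{2} = \left(\frac{9}{5} - 39\right)^{2} = \left(- \frac{186}{5}\right)^{2} = \frac{34596}{25}$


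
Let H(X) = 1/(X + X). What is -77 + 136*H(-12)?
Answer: -248/3 ≈ -82.667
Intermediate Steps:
H(X) = 1/(2*X)
-77 + 136*H(-12) = -77 + 136*((½)/(-12)) = -77 + 136*((½)*(-1/12)) = -77 + 136*(-1/24) = -77 - 17/3 = -248/3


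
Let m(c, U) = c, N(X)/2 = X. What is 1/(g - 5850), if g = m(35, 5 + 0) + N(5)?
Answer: -1/5805 ≈ -0.00017227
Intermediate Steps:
N(X) = 2*X
g = 45 (g = 35 + 2*5 = 35 + 10 = 45)
1/(g - 5850) = 1/(45 - 5850) = 1/(-5805) = -1/5805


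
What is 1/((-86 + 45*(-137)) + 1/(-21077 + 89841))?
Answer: -68764/429843763 ≈ -0.00015997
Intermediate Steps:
1/((-86 + 45*(-137)) + 1/(-21077 + 89841)) = 1/((-86 - 6165) + 1/68764) = 1/(-6251 + 1/68764) = 1/(-429843763/68764) = -68764/429843763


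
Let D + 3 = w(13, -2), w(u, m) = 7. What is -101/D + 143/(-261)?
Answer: -26933/1044 ≈ -25.798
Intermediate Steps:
D = 4 (D = -3 + 7 = 4)
-101/D + 143/(-261) = -101/4 + 143/(-261) = -101*1/4 + 143*(-1/261) = -101/4 - 143/261 = -26933/1044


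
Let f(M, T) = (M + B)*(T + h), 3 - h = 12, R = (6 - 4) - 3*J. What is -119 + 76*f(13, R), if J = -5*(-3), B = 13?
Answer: -102871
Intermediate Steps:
J = 15
R = -43 (R = (6 - 4) - 3*15 = 2 - 45 = -43)
h = -9 (h = 3 - 1*12 = 3 - 12 = -9)
f(M, T) = (-9 + T)*(13 + M) (f(M, T) = (M + 13)*(T - 9) = (13 + M)*(-9 + T) = (-9 + T)*(13 + M))
-119 + 76*f(13, R) = -119 + 76*(-117 - 9*13 + 13*(-43) + 13*(-43)) = -119 + 76*(-117 - 117 - 559 - 559) = -119 + 76*(-1352) = -119 - 102752 = -102871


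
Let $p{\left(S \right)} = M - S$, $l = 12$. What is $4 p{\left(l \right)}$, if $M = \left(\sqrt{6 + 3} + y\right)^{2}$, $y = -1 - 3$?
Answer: $-44$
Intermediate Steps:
$y = -4$
$M = 1$ ($M = \left(\sqrt{6 + 3} - 4\right)^{2} = \left(\sqrt{9} - 4\right)^{2} = \left(3 - 4\right)^{2} = \left(-1\right)^{2} = 1$)
$p{\left(S \right)} = 1 - S$
$4 p{\left(l \right)} = 4 \left(1 - 12\right) = 4 \left(-11\right) = -44$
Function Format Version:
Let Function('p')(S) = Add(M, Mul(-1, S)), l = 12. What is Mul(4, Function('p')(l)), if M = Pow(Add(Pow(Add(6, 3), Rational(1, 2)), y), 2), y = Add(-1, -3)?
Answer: -44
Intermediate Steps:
y = -4
M = 1 (M = Pow(Add(Pow(Add(6, 3), Rational(1, 2)), -4), 2) = Pow(Add(Pow(9, Rational(1, 2)), -4), 2) = Pow(Add(3, -4), 2) = Pow(-1, 2) = 1)
Function('p')(S) = Add(1, Mul(-1, S))
Mul(4, Function('p')(l)) = Mul(4, Add(1, Mul(-1, 12))) = Mul(4, Add(1, -12)) = Mul(4, -11) = -44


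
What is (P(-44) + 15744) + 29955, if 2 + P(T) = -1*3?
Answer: 45694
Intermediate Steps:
P(T) = -5 (P(T) = -2 - 1*3 = -2 - 3 = -5)
(P(-44) + 15744) + 29955 = (-5 + 15744) + 29955 = 15739 + 29955 = 45694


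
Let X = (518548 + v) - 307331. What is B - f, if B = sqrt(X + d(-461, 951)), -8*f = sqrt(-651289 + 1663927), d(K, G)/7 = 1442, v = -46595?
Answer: 2*sqrt(43679) + sqrt(1012638)/8 ≈ 543.78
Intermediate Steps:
X = 164622 (X = (518548 - 46595) - 307331 = 471953 - 307331 = 164622)
d(K, G) = 10094 (d(K, G) = 7*1442 = 10094)
f = -sqrt(1012638)/8 (f = -sqrt(-651289 + 1663927)/8 = -sqrt(1012638)/8 ≈ -125.79)
B = 2*sqrt(43679) (B = sqrt(164622 + 10094) = sqrt(174716) = 2*sqrt(43679) ≈ 417.99)
B - f = 2*sqrt(43679) - (-1)*sqrt(1012638)/8 = 2*sqrt(43679) + sqrt(1012638)/8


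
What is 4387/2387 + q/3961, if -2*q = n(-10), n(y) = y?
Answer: 17388842/9454907 ≈ 1.8391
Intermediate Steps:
q = 5 (q = -½*(-10) = 5)
4387/2387 + q/3961 = 4387/2387 + 5/3961 = 17388842/9454907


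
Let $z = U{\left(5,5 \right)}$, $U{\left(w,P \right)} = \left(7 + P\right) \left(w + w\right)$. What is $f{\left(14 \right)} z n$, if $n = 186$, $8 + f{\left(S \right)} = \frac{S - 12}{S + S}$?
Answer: $- \frac{1238760}{7} \approx -1.7697 \cdot 10^{5}$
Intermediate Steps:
$U{\left(w,P \right)} = 2 w \left(7 + P\right)$ ($U{\left(w,P \right)} = \left(7 + P\right) 2 w = 2 w \left(7 + P\right)$)
$z = 120$ ($z = 2 \cdot 5 \left(7 + 5\right) = 2 \cdot 5 \cdot 12 = 120$)
$f{\left(S \right)} = -8 + \frac{-12 + S}{2 S}$ ($f{\left(S \right)} = -8 + \frac{S - 12}{S + S} = -8 + \frac{-12 + S}{2 S}$)
$f{\left(14 \right)} z n = \left(- \frac{15}{2} - \frac{6}{14}\right) 120 \cdot 186 = \left(- \frac{15}{2} - \frac{3}{7}\right) 120 \cdot 186 = \left(- \frac{111}{14}\right) 120 \cdot 186 = \left(- \frac{6660}{7}\right) 186 = - \frac{1238760}{7}$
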